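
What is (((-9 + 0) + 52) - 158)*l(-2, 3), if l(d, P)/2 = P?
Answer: -690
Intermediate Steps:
l(d, P) = 2*P
(((-9 + 0) + 52) - 158)*l(-2, 3) = (((-9 + 0) + 52) - 158)*(2*3) = ((-9 + 52) - 158)*6 = (43 - 158)*6 = -115*6 = -690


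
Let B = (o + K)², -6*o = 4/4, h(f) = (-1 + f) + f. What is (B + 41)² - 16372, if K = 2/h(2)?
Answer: -234727/16 ≈ -14670.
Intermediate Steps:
h(f) = -1 + 2*f
K = ⅔ (K = 2/(-1 + 2*2) = 2/(-1 + 4) = 2/3 = 2*(⅓) = ⅔ ≈ 0.66667)
o = -⅙ (o = -2/(3*4) = -⅙*1 = -⅙ ≈ -0.16667)
B = ¼ (B = (-⅙ + ⅔)² = (½)² = ¼ ≈ 0.25000)
(B + 41)² - 16372 = (¼ + 41)² - 16372 = (165/4)² - 16372 = 27225/16 - 16372 = -234727/16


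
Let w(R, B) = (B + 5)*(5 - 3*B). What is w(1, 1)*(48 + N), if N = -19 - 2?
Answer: 324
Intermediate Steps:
N = -21
w(R, B) = (5 + B)*(5 - 3*B)
w(1, 1)*(48 + N) = (25 - 10*1 - 3*1**2)*(48 - 21) = (25 - 10 - 3*1)*27 = (25 - 10 - 3)*27 = 12*27 = 324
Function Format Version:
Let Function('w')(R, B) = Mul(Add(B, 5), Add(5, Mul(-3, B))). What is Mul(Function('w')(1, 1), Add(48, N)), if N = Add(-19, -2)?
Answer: 324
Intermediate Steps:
N = -21
Function('w')(R, B) = Mul(Add(5, B), Add(5, Mul(-3, B)))
Mul(Function('w')(1, 1), Add(48, N)) = Mul(Add(25, Mul(-10, 1), Mul(-3, Pow(1, 2))), Add(48, -21)) = Mul(Add(25, -10, Mul(-3, 1)), 27) = Mul(Add(25, -10, -3), 27) = Mul(12, 27) = 324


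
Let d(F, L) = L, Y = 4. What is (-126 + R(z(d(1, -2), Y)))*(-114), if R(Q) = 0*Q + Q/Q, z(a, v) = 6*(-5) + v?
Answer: 14250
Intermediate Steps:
z(a, v) = -30 + v
R(Q) = 1 (R(Q) = 0 + 1 = 1)
(-126 + R(z(d(1, -2), Y)))*(-114) = (-126 + 1)*(-114) = -125*(-114) = 14250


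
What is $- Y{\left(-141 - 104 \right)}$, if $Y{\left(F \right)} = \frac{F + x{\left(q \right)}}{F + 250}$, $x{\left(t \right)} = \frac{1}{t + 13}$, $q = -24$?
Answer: $\frac{2696}{55} \approx 49.018$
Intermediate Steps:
$x{\left(t \right)} = \frac{1}{13 + t}$
$Y{\left(F \right)} = \frac{- \frac{1}{11} + F}{250 + F}$ ($Y{\left(F \right)} = \frac{F + \frac{1}{13 - 24}}{F + 250} = \frac{F + \frac{1}{-11}}{250 + F} = \frac{F - \frac{1}{11}}{250 + F} = \frac{- \frac{1}{11} + F}{250 + F}$)
$- Y{\left(-141 - 104 \right)} = - \frac{- \frac{1}{11} - 245}{250 - 245} = - \frac{-2696}{5 \cdot 11} = \left(-1\right) \left(- \frac{2696}{55}\right) = \frac{2696}{55}$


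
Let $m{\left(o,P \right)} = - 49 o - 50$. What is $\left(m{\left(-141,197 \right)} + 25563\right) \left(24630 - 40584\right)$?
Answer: $-517260588$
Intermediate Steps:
$m{\left(o,P \right)} = -50 - 49 o$
$\left(m{\left(-141,197 \right)} + 25563\right) \left(24630 - 40584\right) = \left(\left(-50 - -6909\right) + 25563\right) \left(24630 - 40584\right) = \left(\left(-50 + 6909\right) + 25563\right) \left(-15954\right) = \left(6859 + 25563\right) \left(-15954\right) = 32422 \left(-15954\right) = -517260588$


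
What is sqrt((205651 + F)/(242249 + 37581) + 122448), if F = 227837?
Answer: 6*sqrt(66586048556210)/139915 ≈ 349.93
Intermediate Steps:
sqrt((205651 + F)/(242249 + 37581) + 122448) = sqrt((205651 + 227837)/(242249 + 37581) + 122448) = sqrt(433488/279830 + 122448) = sqrt(433488*(1/279830) + 122448) = sqrt(216744/139915 + 122448) = sqrt(17132528664/139915) = 6*sqrt(66586048556210)/139915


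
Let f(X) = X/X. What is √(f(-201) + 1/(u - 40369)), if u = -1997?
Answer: √1794835590/42366 ≈ 0.99999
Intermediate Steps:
f(X) = 1
√(f(-201) + 1/(u - 40369)) = √(1 + 1/(-1997 - 40369)) = √(1 + 1/(-42366)) = √(1 - 1/42366) = √(42365/42366) = √1794835590/42366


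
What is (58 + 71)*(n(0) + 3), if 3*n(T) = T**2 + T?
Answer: 387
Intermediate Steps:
n(T) = T/3 + T**2/3 (n(T) = (T**2 + T)/3 = (T + T**2)/3 = T/3 + T**2/3)
(58 + 71)*(n(0) + 3) = (58 + 71)*((1/3)*0*(1 + 0) + 3) = 129*((1/3)*0*1 + 3) = 129*(0 + 3) = 129*3 = 387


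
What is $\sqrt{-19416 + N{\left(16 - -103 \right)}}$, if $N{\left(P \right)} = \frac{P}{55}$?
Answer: $\frac{i \sqrt{58726855}}{55} \approx 139.33 i$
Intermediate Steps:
$N{\left(P \right)} = \frac{P}{55}$ ($N{\left(P \right)} = P \frac{1}{55} = \frac{P}{55}$)
$\sqrt{-19416 + N{\left(16 - -103 \right)}} = \sqrt{-19416 + \frac{16 - -103}{55}} = \sqrt{-19416 + \frac{16 + 103}{55}} = \sqrt{-19416 + \frac{1}{55} \cdot 119} = \sqrt{-19416 + \frac{119}{55}} = \sqrt{- \frac{1067761}{55}} = \frac{i \sqrt{58726855}}{55}$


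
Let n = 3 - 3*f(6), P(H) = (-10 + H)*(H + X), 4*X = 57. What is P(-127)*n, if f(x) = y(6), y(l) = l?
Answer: -926805/4 ≈ -2.3170e+5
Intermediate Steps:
X = 57/4 (X = (¼)*57 = 57/4 ≈ 14.250)
P(H) = (-10 + H)*(57/4 + H) (P(H) = (-10 + H)*(H + 57/4) = (-10 + H)*(57/4 + H))
f(x) = 6
n = -15 (n = 3 - 3*6 = 3 - 18 = -15)
P(-127)*n = (-285/2 + (-127)² + (17/4)*(-127))*(-15) = (-285/2 + 16129 - 2159/4)*(-15) = (61787/4)*(-15) = -926805/4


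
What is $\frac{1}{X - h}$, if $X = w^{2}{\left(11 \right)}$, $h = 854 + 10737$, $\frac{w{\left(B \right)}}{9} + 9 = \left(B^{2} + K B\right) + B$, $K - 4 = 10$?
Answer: $\frac{1}{6203458} \approx 1.612 \cdot 10^{-7}$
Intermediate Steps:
$K = 14$ ($K = 4 + 10 = 14$)
$w{\left(B \right)} = -81 + 9 B^{2} + 135 B$ ($w{\left(B \right)} = -81 + 9 \left(\left(B^{2} + 14 B\right) + B\right) = -81 + 9 \left(B^{2} + 15 B\right) = -81 + \left(9 B^{2} + 135 B\right) = -81 + 9 B^{2} + 135 B$)
$h = 11591$
$X = 6215049$ ($X = \left(-81 + 9 \cdot 11^{2} + 135 \cdot 11\right)^{2} = \left(-81 + 9 \cdot 121 + 1485\right)^{2} = \left(-81 + 1089 + 1485\right)^{2} = 2493^{2} = 6215049$)
$\frac{1}{X - h} = \frac{1}{6215049 - 11591} = \frac{1}{6203458}$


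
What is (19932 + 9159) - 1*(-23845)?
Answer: 52936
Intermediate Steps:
(19932 + 9159) - 1*(-23845) = 29091 + 23845 = 52936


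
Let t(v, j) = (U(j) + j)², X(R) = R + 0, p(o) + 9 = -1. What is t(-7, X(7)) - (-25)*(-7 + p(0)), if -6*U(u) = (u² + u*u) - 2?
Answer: -344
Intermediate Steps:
p(o) = -10 (p(o) = -9 - 1 = -10)
U(u) = ⅓ - u²/3 (U(u) = -((u² + u*u) - 2)/6 = -((u² + u²) - 2)/6 = -(2*u² - 2)/6 = -(-2 + 2*u²)/6 = ⅓ - u²/3)
X(R) = R
t(v, j) = (⅓ + j - j²/3)² (t(v, j) = ((⅓ - j²/3) + j)² = (⅓ + j - j²/3)²)
t(-7, X(7)) - (-25)*(-7 + p(0)) = (1 - 1*7² + 3*7)²/9 - (-25)*(-7 - 10) = (1 - 1*49 + 21)²/9 - (-25)*(-17) = (1 - 49 + 21)²/9 - 1*425 = (⅑)*(-27)² - 425 = (⅑)*729 - 425 = 81 - 425 = -344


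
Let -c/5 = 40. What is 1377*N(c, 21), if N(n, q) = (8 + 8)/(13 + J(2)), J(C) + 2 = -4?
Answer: 22032/7 ≈ 3147.4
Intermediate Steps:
c = -200 (c = -5*40 = -200)
J(C) = -6 (J(C) = -2 - 4 = -6)
N(n, q) = 16/7 (N(n, q) = (8 + 8)/(13 - 6) = 16/7)
1377*N(c, 21) = 1377*(16/7) = 22032/7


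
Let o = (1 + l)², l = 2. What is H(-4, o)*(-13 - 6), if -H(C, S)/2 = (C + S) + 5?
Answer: 380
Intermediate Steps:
o = 9 (o = (1 + 2)² = 3² = 9)
H(C, S) = -10 - 2*C - 2*S (H(C, S) = -2*((C + S) + 5) = -2*(5 + C + S) = -10 - 2*C - 2*S)
H(-4, o)*(-13 - 6) = (-10 - 2*(-4) - 2*9)*(-13 - 6) = (-10 + 8 - 18)*(-19) = -20*(-19) = 380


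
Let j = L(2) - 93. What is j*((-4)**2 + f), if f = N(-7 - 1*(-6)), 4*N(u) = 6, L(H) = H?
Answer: -3185/2 ≈ -1592.5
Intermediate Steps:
N(u) = 3/2 (N(u) = (1/4)*6 = 3/2)
j = -91 (j = 2 - 93 = -91)
f = 3/2 ≈ 1.5000
j*((-4)**2 + f) = -91*((-4)**2 + 3/2) = -91*(16 + 3/2) = -91*35/2 = -3185/2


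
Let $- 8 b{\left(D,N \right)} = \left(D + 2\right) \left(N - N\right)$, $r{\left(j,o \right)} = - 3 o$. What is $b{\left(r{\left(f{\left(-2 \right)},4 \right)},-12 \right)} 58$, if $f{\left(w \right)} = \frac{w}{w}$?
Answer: $0$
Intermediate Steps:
$f{\left(w \right)} = 1$
$b{\left(D,N \right)} = 0$ ($b{\left(D,N \right)} = - \frac{\left(D + 2\right) \left(N - N\right)}{8} = - \frac{\left(2 + D\right) 0}{8} = \left(- \frac{1}{8}\right) 0 = 0$)
$b{\left(r{\left(f{\left(-2 \right)},4 \right)},-12 \right)} 58 = 0 \cdot 58 = 0$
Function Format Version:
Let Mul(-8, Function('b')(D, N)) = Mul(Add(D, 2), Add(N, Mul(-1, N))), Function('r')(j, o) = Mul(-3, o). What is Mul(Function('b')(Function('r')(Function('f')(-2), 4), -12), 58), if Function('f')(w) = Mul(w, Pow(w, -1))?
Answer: 0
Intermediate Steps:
Function('f')(w) = 1
Function('b')(D, N) = 0 (Function('b')(D, N) = Mul(Rational(-1, 8), Mul(Add(D, 2), Add(N, Mul(-1, N)))) = Mul(Rational(-1, 8), Mul(Add(2, D), 0)) = Mul(Rational(-1, 8), 0) = 0)
Mul(Function('b')(Function('r')(Function('f')(-2), 4), -12), 58) = Mul(0, 58) = 0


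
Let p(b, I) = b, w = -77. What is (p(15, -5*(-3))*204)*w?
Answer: -235620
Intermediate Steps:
(p(15, -5*(-3))*204)*w = (15*204)*(-77) = 3060*(-77) = -235620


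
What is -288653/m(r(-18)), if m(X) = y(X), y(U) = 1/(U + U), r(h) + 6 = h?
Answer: 13855344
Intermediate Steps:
r(h) = -6 + h
y(U) = 1/(2*U)
m(X) = 1/(2*X)
-288653/m(r(-18)) = -288653/(1/(2*(-6 - 18))) = -288653/((½)/(-24)) = -288653/((½)*(-1/24)) = -288653/(-1/48) = -288653*(-48) = 13855344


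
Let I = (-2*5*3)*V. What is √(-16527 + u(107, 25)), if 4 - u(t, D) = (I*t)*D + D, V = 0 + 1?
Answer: 3*√7078 ≈ 252.39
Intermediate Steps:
V = 1
I = -30 (I = (-2*5*3)*1 = -10*3*1 = -30*1 = -30)
u(t, D) = 4 - D + 30*D*t (u(t, D) = 4 - ((-30*t)*D + D) = 4 - (-30*D*t + D) = 4 - (D - 30*D*t) = 4 + (-D + 30*D*t) = 4 - D + 30*D*t)
√(-16527 + u(107, 25)) = √(-16527 + (4 - 1*25 + 30*25*107)) = √(-16527 + (4 - 25 + 80250)) = √(-16527 + 80229) = √63702 = 3*√7078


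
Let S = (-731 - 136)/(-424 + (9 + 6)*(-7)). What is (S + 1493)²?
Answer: 625149560896/279841 ≈ 2.2339e+6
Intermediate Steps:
S = 867/529 (S = -867/(-424 + 15*(-7)) = -867/(-424 - 105) = -867/(-529) = -867*(-1/529) = 867/529 ≈ 1.6389)
(S + 1493)² = (867/529 + 1493)² = (790664/529)² = 625149560896/279841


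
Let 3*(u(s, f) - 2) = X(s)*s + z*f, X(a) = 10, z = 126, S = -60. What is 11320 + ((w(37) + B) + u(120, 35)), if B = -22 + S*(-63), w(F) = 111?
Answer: 17061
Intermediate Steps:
u(s, f) = 2 + 42*f + 10*s/3 (u(s, f) = 2 + (10*s + 126*f)/3 = 2 + (42*f + 10*s/3) = 2 + 42*f + 10*s/3)
B = 3758 (B = -22 - 60*(-63) = -22 + 3780 = 3758)
11320 + ((w(37) + B) + u(120, 35)) = 11320 + ((111 + 3758) + (2 + 42*35 + (10/3)*120)) = 11320 + (3869 + (2 + 1470 + 400)) = 11320 + (3869 + 1872) = 11320 + 5741 = 17061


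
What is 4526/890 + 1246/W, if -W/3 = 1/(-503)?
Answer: 278905199/1335 ≈ 2.0892e+5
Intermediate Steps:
W = 3/503 (W = -3/(-503) = -3*(-1/503) = 3/503 ≈ 0.0059642)
4526/890 + 1246/W = 4526/890 + 1246/(3/503) = 4526*(1/890) + 1246*(503/3) = 2263/445 + 626738/3 = 278905199/1335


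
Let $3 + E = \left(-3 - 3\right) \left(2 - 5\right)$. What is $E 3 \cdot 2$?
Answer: $90$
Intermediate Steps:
$E = 15$ ($E = -3 + \left(-3 - 3\right) \left(2 - 5\right) = -3 - -18 = -3 + 18 = 15$)
$E 3 \cdot 2 = 15 \cdot 3 \cdot 2 = 45 \cdot 2 = 90$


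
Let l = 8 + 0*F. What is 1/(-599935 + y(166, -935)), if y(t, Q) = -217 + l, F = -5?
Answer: -1/600144 ≈ -1.6663e-6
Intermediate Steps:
l = 8 (l = 8 + 0*(-5) = 8 + 0 = 8)
y(t, Q) = -209 (y(t, Q) = -217 + 8 = -209)
1/(-599935 + y(166, -935)) = 1/(-599935 - 209) = 1/(-600144) = -1/600144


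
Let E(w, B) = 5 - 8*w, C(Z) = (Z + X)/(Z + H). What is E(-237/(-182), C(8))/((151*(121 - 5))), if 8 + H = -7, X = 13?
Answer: -17/54964 ≈ -0.00030929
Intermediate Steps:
H = -15 (H = -8 - 7 = -15)
C(Z) = (13 + Z)/(-15 + Z) (C(Z) = (Z + 13)/(Z - 15) = (13 + Z)/(-15 + Z))
E(-237/(-182), C(8))/((151*(121 - 5))) = (5 - (-1896)/(-182))/((151*(121 - 5))) = (5 - (-1896)*(-1)/182)/((151*116)) = (5 - 8*237/182)/17516 = (5 - 948/91)*(1/17516) = -493/91*1/17516 = -17/54964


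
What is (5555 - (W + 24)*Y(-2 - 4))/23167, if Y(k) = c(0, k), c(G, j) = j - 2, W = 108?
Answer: 6611/23167 ≈ 0.28536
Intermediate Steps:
c(G, j) = -2 + j
Y(k) = -2 + k
(5555 - (W + 24)*Y(-2 - 4))/23167 = (5555 - (108 + 24)*(-2 + (-2 - 4)))/23167 = (5555 - 132*(-2 - 6))*(1/23167) = (5555 - 132*(-8))*(1/23167) = (5555 - 1*(-1056))*(1/23167) = (5555 + 1056)*(1/23167) = 6611*(1/23167) = 6611/23167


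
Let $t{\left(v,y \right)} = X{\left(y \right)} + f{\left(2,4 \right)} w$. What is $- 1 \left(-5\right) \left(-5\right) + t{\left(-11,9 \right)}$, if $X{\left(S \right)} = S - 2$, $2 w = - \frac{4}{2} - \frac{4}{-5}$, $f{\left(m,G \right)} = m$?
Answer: $- \frac{96}{5} \approx -19.2$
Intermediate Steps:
$w = - \frac{3}{5}$ ($w = \frac{- \frac{4}{2} - \frac{4}{-5}}{2} = \frac{\left(-4\right) \frac{1}{2} - - \frac{4}{5}}{2} = \frac{-2 + \frac{4}{5}}{2} = \frac{1}{2} \left(- \frac{6}{5}\right) = - \frac{3}{5} \approx -0.6$)
$X{\left(S \right)} = -2 + S$
$t{\left(v,y \right)} = - \frac{16}{5} + y$ ($t{\left(v,y \right)} = \left(-2 + y\right) + 2 \left(- \frac{3}{5}\right) = \left(-2 + y\right) - \frac{6}{5} = - \frac{16}{5} + y$)
$- 1 \left(-5\right) \left(-5\right) + t{\left(-11,9 \right)} = - 1 \left(-5\right) \left(-5\right) + \left(- \frac{16}{5} + 9\right) = - \left(-5\right) \left(-5\right) + \frac{29}{5} = \left(-1\right) 25 + \frac{29}{5} = -25 + \frac{29}{5} = - \frac{96}{5}$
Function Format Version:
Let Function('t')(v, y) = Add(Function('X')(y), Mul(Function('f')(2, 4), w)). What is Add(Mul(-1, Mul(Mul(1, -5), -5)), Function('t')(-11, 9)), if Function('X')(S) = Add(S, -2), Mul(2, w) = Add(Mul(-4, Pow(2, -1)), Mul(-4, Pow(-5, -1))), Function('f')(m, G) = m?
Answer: Rational(-96, 5) ≈ -19.200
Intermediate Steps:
w = Rational(-3, 5) (w = Mul(Rational(1, 2), Add(Mul(-4, Pow(2, -1)), Mul(-4, Pow(-5, -1)))) = Mul(Rational(1, 2), Add(Mul(-4, Rational(1, 2)), Mul(-4, Rational(-1, 5)))) = Mul(Rational(1, 2), Add(-2, Rational(4, 5))) = Mul(Rational(1, 2), Rational(-6, 5)) = Rational(-3, 5) ≈ -0.60000)
Function('X')(S) = Add(-2, S)
Function('t')(v, y) = Add(Rational(-16, 5), y) (Function('t')(v, y) = Add(Add(-2, y), Mul(2, Rational(-3, 5))) = Add(Add(-2, y), Rational(-6, 5)) = Add(Rational(-16, 5), y))
Add(Mul(-1, Mul(Mul(1, -5), -5)), Function('t')(-11, 9)) = Add(Mul(-1, Mul(Mul(1, -5), -5)), Add(Rational(-16, 5), 9)) = Add(Mul(-1, Mul(-5, -5)), Rational(29, 5)) = Add(Mul(-1, 25), Rational(29, 5)) = Add(-25, Rational(29, 5)) = Rational(-96, 5)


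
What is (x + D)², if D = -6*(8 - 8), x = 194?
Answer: 37636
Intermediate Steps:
D = 0 (D = -6*0 = 0)
(x + D)² = (194 + 0)² = 194² = 37636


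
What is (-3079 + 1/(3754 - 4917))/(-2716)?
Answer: 255777/225622 ≈ 1.1337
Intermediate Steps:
(-3079 + 1/(3754 - 4917))/(-2716) = (-3079 + 1/(-1163))*(-1/2716) = (-3079 - 1/1163)*(-1/2716) = -3580878/1163*(-1/2716) = 255777/225622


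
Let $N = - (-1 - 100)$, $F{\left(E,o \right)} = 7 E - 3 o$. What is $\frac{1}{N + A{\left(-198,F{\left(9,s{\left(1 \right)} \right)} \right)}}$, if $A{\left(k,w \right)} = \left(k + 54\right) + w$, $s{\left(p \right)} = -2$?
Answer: $\frac{1}{26} \approx 0.038462$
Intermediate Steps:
$F{\left(E,o \right)} = - 3 o + 7 E$
$A{\left(k,w \right)} = 54 + k + w$ ($A{\left(k,w \right)} = \left(54 + k\right) + w = 54 + k + w$)
$N = 101$ ($N = \left(-1\right) \left(-101\right) = 101$)
$\frac{1}{N + A{\left(-198,F{\left(9,s{\left(1 \right)} \right)} \right)}} = \frac{1}{101 + \left(54 - 198 + \left(\left(-3\right) \left(-2\right) + 7 \cdot 9\right)\right)} = \frac{1}{101 + \left(54 - 198 + \left(6 + 63\right)\right)} = \frac{1}{101 + \left(54 - 198 + 69\right)} = \frac{1}{101 - 75} = \frac{1}{26}$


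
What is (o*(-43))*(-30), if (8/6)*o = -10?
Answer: -9675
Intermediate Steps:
o = -15/2 (o = (3/4)*(-10) = -15/2 ≈ -7.5000)
(o*(-43))*(-30) = -15/2*(-43)*(-30) = (645/2)*(-30) = -9675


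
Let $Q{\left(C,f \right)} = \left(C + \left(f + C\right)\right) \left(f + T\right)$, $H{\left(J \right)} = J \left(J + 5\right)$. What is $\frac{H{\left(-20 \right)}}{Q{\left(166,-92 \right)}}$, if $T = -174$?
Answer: $- \frac{5}{1064} \approx -0.0046992$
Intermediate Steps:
$H{\left(J \right)} = J \left(5 + J\right)$
$Q{\left(C,f \right)} = \left(-174 + f\right) \left(f + 2 C\right)$ ($Q{\left(C,f \right)} = \left(C + \left(f + C\right)\right) \left(f - 174\right) = \left(C + \left(C + f\right)\right) \left(-174 + f\right) = \left(f + 2 C\right) \left(-174 + f\right) = \left(-174 + f\right) \left(f + 2 C\right)$)
$\frac{H{\left(-20 \right)}}{Q{\left(166,-92 \right)}} = \frac{\left(-20\right) \left(5 - 20\right)}{\left(-92\right)^{2} - 57768 - -16008 + 2 \cdot 166 \left(-92\right)} = \frac{\left(-20\right) \left(-15\right)}{8464 - 57768 + 16008 - 30544} = \frac{300}{-63840} = 300 \left(- \frac{1}{63840}\right) = - \frac{5}{1064}$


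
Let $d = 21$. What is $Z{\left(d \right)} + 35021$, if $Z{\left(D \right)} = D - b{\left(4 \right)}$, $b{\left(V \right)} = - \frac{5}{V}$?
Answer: $\frac{140173}{4} \approx 35043.0$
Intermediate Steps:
$Z{\left(D \right)} = \frac{5}{4} + D$ ($Z{\left(D \right)} = D - - \frac{5}{4} = D + \frac{5}{4} = \frac{5}{4} + D$)
$Z{\left(d \right)} + 35021 = \left(\frac{5}{4} + 21\right) + 35021 = \frac{89}{4} + 35021 = \frac{140173}{4}$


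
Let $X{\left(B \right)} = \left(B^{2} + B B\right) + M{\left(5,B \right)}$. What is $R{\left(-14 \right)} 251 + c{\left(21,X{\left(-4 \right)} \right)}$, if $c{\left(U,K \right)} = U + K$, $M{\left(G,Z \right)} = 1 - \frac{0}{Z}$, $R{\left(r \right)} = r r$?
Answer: $49250$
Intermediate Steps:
$R{\left(r \right)} = r^{2}$
$M{\left(G,Z \right)} = 1$ ($M{\left(G,Z \right)} = 1 - 0 = 1 + 0 = 1$)
$X{\left(B \right)} = 1 + 2 B^{2}$ ($X{\left(B \right)} = \left(B^{2} + B B\right) + 1 = \left(B^{2} + B^{2}\right) + 1 = 2 B^{2} + 1 = 1 + 2 B^{2}$)
$c{\left(U,K \right)} = K + U$
$R{\left(-14 \right)} 251 + c{\left(21,X{\left(-4 \right)} \right)} = \left(-14\right)^{2} \cdot 251 + \left(\left(1 + 2 \left(-4\right)^{2}\right) + 21\right) = 196 \cdot 251 + \left(\left(1 + 2 \cdot 16\right) + 21\right) = 49196 + \left(\left(1 + 32\right) + 21\right) = 49196 + \left(33 + 21\right) = 49196 + 54 = 49250$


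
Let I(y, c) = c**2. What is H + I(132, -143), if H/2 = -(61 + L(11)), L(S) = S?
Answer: 20305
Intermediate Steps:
H = -144 (H = 2*(-(61 + 11)) = 2*(-1*72) = 2*(-72) = -144)
H + I(132, -143) = -144 + (-143)**2 = -144 + 20449 = 20305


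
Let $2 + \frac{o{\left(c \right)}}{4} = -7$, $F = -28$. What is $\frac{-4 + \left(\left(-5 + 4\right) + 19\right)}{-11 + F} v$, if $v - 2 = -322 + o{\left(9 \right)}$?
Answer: $\frac{4984}{39} \approx 127.79$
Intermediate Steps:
$o{\left(c \right)} = -36$ ($o{\left(c \right)} = -8 + 4 \left(-7\right) = -8 - 28 = -36$)
$v = -356$ ($v = 2 - 358 = -356$)
$\frac{-4 + \left(\left(-5 + 4\right) + 19\right)}{-11 + F} v = \frac{-4 + \left(\left(-5 + 4\right) + 19\right)}{-11 - 28} \left(-356\right) = \frac{-4 + \left(-1 + 19\right)}{-39} \left(-356\right) = \left(-4 + 18\right) \left(- \frac{1}{39}\right) \left(-356\right) = 14 \left(- \frac{1}{39}\right) \left(-356\right) = \left(- \frac{14}{39}\right) \left(-356\right) = \frac{4984}{39}$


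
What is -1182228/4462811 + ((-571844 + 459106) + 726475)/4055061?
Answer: -685004807067/6032323612157 ≈ -0.11356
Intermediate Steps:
-1182228/4462811 + ((-571844 + 459106) + 726475)/4055061 = -1182228*1/4462811 + (-112738 + 726475)*(1/4055061) = -1182228/4462811 + 613737*(1/4055061) = -1182228/4462811 + 204579/1351687 = -685004807067/6032323612157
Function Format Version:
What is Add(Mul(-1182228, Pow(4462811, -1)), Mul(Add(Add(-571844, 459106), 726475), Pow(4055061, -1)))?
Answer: Rational(-685004807067, 6032323612157) ≈ -0.11356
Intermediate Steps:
Add(Mul(-1182228, Pow(4462811, -1)), Mul(Add(Add(-571844, 459106), 726475), Pow(4055061, -1))) = Add(Mul(-1182228, Rational(1, 4462811)), Mul(Add(-112738, 726475), Rational(1, 4055061))) = Add(Rational(-1182228, 4462811), Mul(613737, Rational(1, 4055061))) = Add(Rational(-1182228, 4462811), Rational(204579, 1351687)) = Rational(-685004807067, 6032323612157)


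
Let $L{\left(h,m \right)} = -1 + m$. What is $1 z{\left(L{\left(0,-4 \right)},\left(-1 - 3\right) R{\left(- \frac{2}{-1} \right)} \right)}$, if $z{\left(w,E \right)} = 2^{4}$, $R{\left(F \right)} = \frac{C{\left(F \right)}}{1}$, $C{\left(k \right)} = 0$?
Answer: $16$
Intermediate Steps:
$R{\left(F \right)} = 0$ ($R{\left(F \right)} = \frac{0}{1} = 0 \cdot 1 = 0$)
$z{\left(w,E \right)} = 16$
$1 z{\left(L{\left(0,-4 \right)},\left(-1 - 3\right) R{\left(- \frac{2}{-1} \right)} \right)} = 1 \cdot 16 = 16$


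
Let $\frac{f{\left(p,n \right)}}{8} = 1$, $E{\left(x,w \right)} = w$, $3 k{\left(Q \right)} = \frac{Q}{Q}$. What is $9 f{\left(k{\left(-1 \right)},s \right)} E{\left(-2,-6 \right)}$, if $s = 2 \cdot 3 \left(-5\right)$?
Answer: $-432$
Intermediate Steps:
$s = -30$ ($s = 6 \left(-5\right) = -30$)
$k{\left(Q \right)} = \frac{1}{3}$ ($k{\left(Q \right)} = \frac{Q \frac{1}{Q}}{3} = \frac{1}{3} \cdot 1 = \frac{1}{3}$)
$f{\left(p,n \right)} = 8$ ($f{\left(p,n \right)} = 8 \cdot 1 = 8$)
$9 f{\left(k{\left(-1 \right)},s \right)} E{\left(-2,-6 \right)} = 9 \cdot 8 \left(-6\right) = 72 \left(-6\right) = -432$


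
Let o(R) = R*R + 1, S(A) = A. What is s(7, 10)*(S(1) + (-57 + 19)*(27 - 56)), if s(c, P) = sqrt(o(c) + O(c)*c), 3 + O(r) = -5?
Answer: 1103*I*sqrt(6) ≈ 2701.8*I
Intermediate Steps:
o(R) = 1 + R**2 (o(R) = R**2 + 1 = 1 + R**2)
O(r) = -8 (O(r) = -3 - 5 = -8)
s(c, P) = sqrt(1 + c**2 - 8*c) (s(c, P) = sqrt((1 + c**2) - 8*c) = sqrt(1 + c**2 - 8*c))
s(7, 10)*(S(1) + (-57 + 19)*(27 - 56)) = sqrt(1 + 7**2 - 8*7)*(1 + (-57 + 19)*(27 - 56)) = sqrt(1 + 49 - 56)*(1 - 38*(-29)) = sqrt(-6)*(1 + 1102) = (I*sqrt(6))*1103 = 1103*I*sqrt(6)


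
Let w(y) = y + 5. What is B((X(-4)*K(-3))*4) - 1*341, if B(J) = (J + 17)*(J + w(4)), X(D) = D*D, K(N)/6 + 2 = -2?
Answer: 2319172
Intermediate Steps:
w(y) = 5 + y
K(N) = -24 (K(N) = -12 + 6*(-2) = -12 - 12 = -24)
X(D) = D²
B(J) = (9 + J)*(17 + J) (B(J) = (J + 17)*(J + (5 + 4)) = (17 + J)*(J + 9) = (17 + J)*(9 + J) = (9 + J)*(17 + J))
B((X(-4)*K(-3))*4) - 1*341 = (153 + (((-4)²*(-24))*4)² + 26*(((-4)²*(-24))*4)) - 1*341 = (153 + ((16*(-24))*4)² + 26*((16*(-24))*4)) - 341 = (153 + (-384*4)² + 26*(-384*4)) - 341 = (153 + (-1536)² + 26*(-1536)) - 341 = (153 + 2359296 - 39936) - 341 = 2319513 - 341 = 2319172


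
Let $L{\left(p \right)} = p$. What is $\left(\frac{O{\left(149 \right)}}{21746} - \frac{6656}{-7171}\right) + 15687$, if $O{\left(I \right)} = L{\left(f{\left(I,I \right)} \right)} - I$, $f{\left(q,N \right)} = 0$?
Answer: $\frac{2446383331739}{155940566} \approx 15688.0$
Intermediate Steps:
$O{\left(I \right)} = - I$ ($O{\left(I \right)} = 0 - I = - I$)
$\left(\frac{O{\left(149 \right)}}{21746} - \frac{6656}{-7171}\right) + 15687 = \left(\frac{\left(-1\right) 149}{21746} - \frac{6656}{-7171}\right) + 15687 = \left(\left(-149\right) \frac{1}{21746} - - \frac{6656}{7171}\right) + 15687 = \left(- \frac{149}{21746} + \frac{6656}{7171}\right) + 15687 = \frac{143672897}{155940566} + 15687 = \frac{2446383331739}{155940566}$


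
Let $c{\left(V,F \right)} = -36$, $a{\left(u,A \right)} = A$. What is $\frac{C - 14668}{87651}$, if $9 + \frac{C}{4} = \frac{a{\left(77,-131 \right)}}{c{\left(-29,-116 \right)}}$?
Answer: $- \frac{132205}{788859} \approx -0.16759$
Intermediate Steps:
$C = - \frac{193}{9}$ ($C = -36 + 4 \left(- \frac{131}{-36}\right) = -36 + 4 \left(\left(-131\right) \left(- \frac{1}{36}\right)\right) = -36 + 4 \cdot \frac{131}{36} = -36 + \frac{131}{9} = - \frac{193}{9} \approx -21.444$)
$\frac{C - 14668}{87651} = \frac{- \frac{193}{9} - 14668}{87651} = \left(- \frac{193}{9} - 14668\right) \frac{1}{87651} = \left(- \frac{132205}{9}\right) \frac{1}{87651} = - \frac{132205}{788859}$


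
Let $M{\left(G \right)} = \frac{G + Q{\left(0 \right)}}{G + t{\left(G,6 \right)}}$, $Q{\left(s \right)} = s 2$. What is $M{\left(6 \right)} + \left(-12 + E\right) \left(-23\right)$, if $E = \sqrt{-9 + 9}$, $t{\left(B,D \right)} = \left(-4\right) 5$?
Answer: $\frac{1929}{7} \approx 275.57$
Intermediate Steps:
$t{\left(B,D \right)} = -20$
$Q{\left(s \right)} = 2 s$
$E = 0$ ($E = \sqrt{0} = 0$)
$M{\left(G \right)} = \frac{G}{-20 + G}$ ($M{\left(G \right)} = \frac{G + 2 \cdot 0}{G - 20} = \frac{G + 0}{-20 + G} = \frac{G}{-20 + G}$)
$M{\left(6 \right)} + \left(-12 + E\right) \left(-23\right) = \frac{6}{-20 + 6} + \left(-12 + 0\right) \left(-23\right) = \frac{6}{-14} - -276 = 6 \left(- \frac{1}{14}\right) + 276 = - \frac{3}{7} + 276 = \frac{1929}{7}$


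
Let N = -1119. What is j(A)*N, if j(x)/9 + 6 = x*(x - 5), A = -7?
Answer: -785538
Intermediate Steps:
j(x) = -54 + 9*x*(-5 + x) (j(x) = -54 + 9*(x*(x - 5)) = -54 + 9*(x*(-5 + x)) = -54 + 9*x*(-5 + x))
j(A)*N = (-54 - 45*(-7) + 9*(-7)**2)*(-1119) = (-54 + 315 + 9*49)*(-1119) = (-54 + 315 + 441)*(-1119) = 702*(-1119) = -785538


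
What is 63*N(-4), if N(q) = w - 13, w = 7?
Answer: -378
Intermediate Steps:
N(q) = -6 (N(q) = 7 - 13 = -6)
63*N(-4) = 63*(-6) = -378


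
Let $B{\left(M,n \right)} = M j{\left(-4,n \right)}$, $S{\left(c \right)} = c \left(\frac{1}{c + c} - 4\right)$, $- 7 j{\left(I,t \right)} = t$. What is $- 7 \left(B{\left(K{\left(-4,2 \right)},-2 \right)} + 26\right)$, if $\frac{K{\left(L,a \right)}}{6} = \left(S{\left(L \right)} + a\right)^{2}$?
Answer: $-4289$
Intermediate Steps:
$j{\left(I,t \right)} = - \frac{t}{7}$
$S{\left(c \right)} = c \left(-4 + \frac{1}{2 c}\right)$ ($S{\left(c \right)} = c \left(\frac{1}{2 c} - 4\right) = c \left(-4 + \frac{1}{2 c}\right)$)
$K{\left(L,a \right)} = 6 \left(\frac{1}{2} + a - 4 L\right)^{2}$ ($K{\left(L,a \right)} = 6 \left(\left(\frac{1}{2} - 4 L\right) + a\right)^{2} = 6 \left(\frac{1}{2} + a - 4 L\right)^{2}$)
$B{\left(M,n \right)} = - \frac{M n}{7}$ ($B{\left(M,n \right)} = M \left(- \frac{n}{7}\right) = - \frac{M n}{7}$)
$- 7 \left(B{\left(K{\left(-4,2 \right)},-2 \right)} + 26\right) = - 7 \left(\left(- \frac{1}{7}\right) \frac{3 \left(1 - -32 + 2 \cdot 2\right)^{2}}{2} \left(-2\right) + 26\right) = - 7 \left(\left(- \frac{1}{7}\right) \frac{3 \left(1 + 32 + 4\right)^{2}}{2} \left(-2\right) + 26\right) = - 7 \left(\left(- \frac{1}{7}\right) \frac{3 \cdot 37^{2}}{2} \left(-2\right) + 26\right) = - 7 \left(\left(- \frac{1}{7}\right) \frac{3}{2} \cdot 1369 \left(-2\right) + 26\right) = - 7 \left(\left(- \frac{1}{7}\right) \frac{4107}{2} \left(-2\right) + 26\right) = - 7 \left(\frac{4107}{7} + 26\right) = \left(-7\right) \frac{4289}{7} = -4289$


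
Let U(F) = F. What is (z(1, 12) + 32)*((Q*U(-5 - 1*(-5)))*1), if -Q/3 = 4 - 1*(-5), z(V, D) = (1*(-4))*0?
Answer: 0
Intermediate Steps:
z(V, D) = 0 (z(V, D) = -4*0 = 0)
Q = -27 (Q = -3*(4 - 1*(-5)) = -3*(4 + 5) = -3*9 = -27)
(z(1, 12) + 32)*((Q*U(-5 - 1*(-5)))*1) = (0 + 32)*(-27*(-5 - 1*(-5))*1) = 32*(-27*(-5 + 5)*1) = 32*(-27*0*1) = 32*(0*1) = 32*0 = 0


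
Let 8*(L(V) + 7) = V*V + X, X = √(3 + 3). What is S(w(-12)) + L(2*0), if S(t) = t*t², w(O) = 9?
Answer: 722 + √6/8 ≈ 722.31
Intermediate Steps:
S(t) = t³
X = √6 ≈ 2.4495
L(V) = -7 + √6/8 + V²/8 (L(V) = -7 + (V*V + √6)/8 = -7 + (V² + √6)/8 = -7 + (√6 + V²)/8 = -7 + (√6/8 + V²/8) = -7 + √6/8 + V²/8)
S(w(-12)) + L(2*0) = 9³ + (-7 + √6/8 + (2*0)²/8) = 729 + (-7 + √6/8 + (⅛)*0²) = 729 + (-7 + √6/8 + (⅛)*0) = 729 + (-7 + √6/8 + 0) = 729 + (-7 + √6/8) = 722 + √6/8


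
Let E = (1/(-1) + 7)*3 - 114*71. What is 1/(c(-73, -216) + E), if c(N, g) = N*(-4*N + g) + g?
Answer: -1/13840 ≈ -7.2254e-5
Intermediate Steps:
c(N, g) = g + N*(g - 4*N) (c(N, g) = N*(g - 4*N) + g = g + N*(g - 4*N))
E = -8076 (E = (-1 + 7)*3 - 8094 = 6*3 - 8094 = 18 - 8094 = -8076)
1/(c(-73, -216) + E) = 1/((-216 - 4*(-73)² - 73*(-216)) - 8076) = 1/((-216 - 4*5329 + 15768) - 8076) = 1/((-216 - 21316 + 15768) - 8076) = 1/(-5764 - 8076) = 1/(-13840) = -1/13840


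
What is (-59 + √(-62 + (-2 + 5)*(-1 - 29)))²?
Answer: 3329 - 236*I*√38 ≈ 3329.0 - 1454.8*I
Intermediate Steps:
(-59 + √(-62 + (-2 + 5)*(-1 - 29)))² = (-59 + √(-62 + 3*(-30)))² = (-59 + √(-62 - 90))² = (-59 + √(-152))² = (-59 + 2*I*√38)²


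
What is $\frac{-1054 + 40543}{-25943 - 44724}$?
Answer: $- \frac{39489}{70667} \approx -0.5588$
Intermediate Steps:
$\frac{-1054 + 40543}{-25943 - 44724} = \frac{39489}{-70667} = 39489 \left(- \frac{1}{70667}\right) = - \frac{39489}{70667}$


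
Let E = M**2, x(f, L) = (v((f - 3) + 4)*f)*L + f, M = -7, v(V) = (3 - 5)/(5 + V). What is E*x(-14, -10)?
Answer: 1029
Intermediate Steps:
v(V) = -2/(5 + V)
x(f, L) = f - 2*L*f/(6 + f) (x(f, L) = ((-2/(5 + ((f - 3) + 4)))*f)*L + f = ((-2/(5 + ((-3 + f) + 4)))*f)*L + f = ((-2/(5 + (1 + f)))*f)*L + f = ((-2/(6 + f))*f)*L + f = (-2*f/(6 + f))*L + f = -2*L*f/(6 + f) + f = f - 2*L*f/(6 + f))
E = 49 (E = (-7)**2 = 49)
E*x(-14, -10) = 49*(-14*(6 - 14 - 2*(-10))/(6 - 14)) = 49*(-14*(6 - 14 + 20)/(-8)) = 49*(-14*(-1/8)*12) = 49*21 = 1029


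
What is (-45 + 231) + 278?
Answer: 464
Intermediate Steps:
(-45 + 231) + 278 = 186 + 278 = 464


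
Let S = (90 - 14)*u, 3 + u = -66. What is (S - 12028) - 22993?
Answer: -40265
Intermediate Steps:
u = -69 (u = -3 - 66 = -69)
S = -5244 (S = (90 - 14)*(-69) = 76*(-69) = -5244)
(S - 12028) - 22993 = (-5244 - 12028) - 22993 = -17272 - 22993 = -40265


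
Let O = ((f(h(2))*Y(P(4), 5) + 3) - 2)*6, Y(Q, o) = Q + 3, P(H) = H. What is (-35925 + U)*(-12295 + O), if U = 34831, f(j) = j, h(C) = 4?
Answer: 13260374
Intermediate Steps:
Y(Q, o) = 3 + Q
O = 174 (O = ((4*(3 + 4) + 3) - 2)*6 = ((4*7 + 3) - 2)*6 = ((28 + 3) - 2)*6 = (31 - 2)*6 = 29*6 = 174)
(-35925 + U)*(-12295 + O) = (-35925 + 34831)*(-12295 + 174) = -1094*(-12121) = 13260374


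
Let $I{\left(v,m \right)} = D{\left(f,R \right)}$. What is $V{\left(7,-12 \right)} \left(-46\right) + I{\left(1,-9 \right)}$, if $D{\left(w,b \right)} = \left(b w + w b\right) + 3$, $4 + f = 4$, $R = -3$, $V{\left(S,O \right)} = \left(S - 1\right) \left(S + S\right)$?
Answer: $-3861$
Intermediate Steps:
$V{\left(S,O \right)} = 2 S \left(-1 + S\right)$ ($V{\left(S,O \right)} = \left(-1 + S\right) 2 S = 2 S \left(-1 + S\right)$)
$f = 0$ ($f = -4 + 4 = 0$)
$D{\left(w,b \right)} = 3 + 2 b w$ ($D{\left(w,b \right)} = \left(b w + b w\right) + 3 = 2 b w + 3 = 3 + 2 b w$)
$I{\left(v,m \right)} = 3$ ($I{\left(v,m \right)} = 3 + 2 \left(-3\right) 0 = 3 + 0 = 3$)
$V{\left(7,-12 \right)} \left(-46\right) + I{\left(1,-9 \right)} = 2 \cdot 7 \left(-1 + 7\right) \left(-46\right) + 3 = 2 \cdot 7 \cdot 6 \left(-46\right) + 3 = 84 \left(-46\right) + 3 = -3864 + 3 = -3861$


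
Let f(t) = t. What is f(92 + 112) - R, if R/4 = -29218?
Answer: 117076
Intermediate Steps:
R = -116872 (R = 4*(-29218) = -116872)
f(92 + 112) - R = (92 + 112) - 1*(-116872) = 204 + 116872 = 117076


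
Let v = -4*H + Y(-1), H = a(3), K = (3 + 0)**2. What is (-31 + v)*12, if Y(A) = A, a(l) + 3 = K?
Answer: -672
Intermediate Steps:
K = 9 (K = 3**2 = 9)
a(l) = 6 (a(l) = -3 + 9 = 6)
H = 6
v = -25 (v = -4*6 - 1 = -24 - 1 = -25)
(-31 + v)*12 = (-31 - 25)*12 = -56*12 = -672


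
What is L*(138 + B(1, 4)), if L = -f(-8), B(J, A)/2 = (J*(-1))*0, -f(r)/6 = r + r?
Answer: -13248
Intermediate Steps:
f(r) = -12*r (f(r) = -6*(r + r) = -12*r)
B(J, A) = 0 (B(J, A) = 2*((J*(-1))*0) = 2*(-J*0) = 2*0 = 0)
L = -96 (L = -(-12)*(-8) = -1*96 = -96)
L*(138 + B(1, 4)) = -96*(138 + 0) = -96*138 = -13248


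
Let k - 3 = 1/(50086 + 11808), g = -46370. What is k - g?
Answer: 2870210463/61894 ≈ 46373.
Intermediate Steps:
k = 185683/61894 (k = 3 + 1/(50086 + 11808) = 3 + 1/61894 = 185683/61894 ≈ 3.0000)
k - g = 185683/61894 - 1*(-46370) = 185683/61894 + 46370 = 2870210463/61894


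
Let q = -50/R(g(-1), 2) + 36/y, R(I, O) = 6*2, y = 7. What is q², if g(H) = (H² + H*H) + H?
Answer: 1681/1764 ≈ 0.95295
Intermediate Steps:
g(H) = H + 2*H² (g(H) = (H² + H²) + H = 2*H² + H = H + 2*H²)
R(I, O) = 12
q = 41/42 (q = -50/12 + 36/7 = -50*1/12 + 36*(⅐) = -25/6 + 36/7 = 41/42 ≈ 0.97619)
q² = (41/42)² = 1681/1764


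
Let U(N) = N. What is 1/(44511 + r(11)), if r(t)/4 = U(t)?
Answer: 1/44555 ≈ 2.2444e-5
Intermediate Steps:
r(t) = 4*t
1/(44511 + r(11)) = 1/(44511 + 4*11) = 1/(44511 + 44) = 1/44555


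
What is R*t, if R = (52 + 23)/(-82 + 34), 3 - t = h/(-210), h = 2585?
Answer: -16075/672 ≈ -23.921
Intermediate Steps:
t = 643/42 (t = 3 - 2585/(-210) = 3 - 2585*(-1)/210 = 3 - 1*(-517/42) = 3 + 517/42 = 643/42 ≈ 15.310)
R = -25/16 (R = 75/(-48) = 75*(-1/48) = -25/16 ≈ -1.5625)
R*t = -25/16*643/42 = -16075/672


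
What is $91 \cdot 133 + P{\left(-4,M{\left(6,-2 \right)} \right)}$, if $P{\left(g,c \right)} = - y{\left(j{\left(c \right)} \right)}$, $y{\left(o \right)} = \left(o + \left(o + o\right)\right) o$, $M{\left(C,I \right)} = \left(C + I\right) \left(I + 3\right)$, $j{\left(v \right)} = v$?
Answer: $12055$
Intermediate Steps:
$M{\left(C,I \right)} = \left(3 + I\right) \left(C + I\right)$ ($M{\left(C,I \right)} = \left(C + I\right) \left(3 + I\right) = \left(3 + I\right) \left(C + I\right)$)
$y{\left(o \right)} = 3 o^{2}$ ($y{\left(o \right)} = \left(o + 2 o\right) o = 3 o o = 3 o^{2}$)
$P{\left(g,c \right)} = - 3 c^{2}$
$91 \cdot 133 + P{\left(-4,M{\left(6,-2 \right)} \right)} = 91 \cdot 133 - 3 \left(\left(-2\right)^{2} + 3 \cdot 6 + 3 \left(-2\right) + 6 \left(-2\right)\right)^{2} = 12103 - 3 \left(4 + 18 - 6 - 12\right)^{2} = 12103 - 3 \cdot 4^{2} = 12103 - 48 = 12055$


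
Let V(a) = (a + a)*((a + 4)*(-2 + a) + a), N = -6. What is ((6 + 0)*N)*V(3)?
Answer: -2160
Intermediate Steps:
V(a) = 2*a*(a + (-2 + a)*(4 + a)) (V(a) = (2*a)*((4 + a)*(-2 + a) + a) = (2*a)*((-2 + a)*(4 + a) + a) = (2*a)*(a + (-2 + a)*(4 + a)) = 2*a*(a + (-2 + a)*(4 + a)))
((6 + 0)*N)*V(3) = ((6 + 0)*(-6))*(2*3*(-8 + 3² + 3*3)) = (6*(-6))*(2*3*(-8 + 9 + 9)) = -72*3*10 = -36*60 = -2160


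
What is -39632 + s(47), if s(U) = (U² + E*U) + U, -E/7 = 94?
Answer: -68302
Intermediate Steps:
E = -658 (E = -7*94 = -658)
s(U) = U² - 657*U (s(U) = (U² - 658*U) + U = U² - 657*U)
-39632 + s(47) = -39632 + 47*(-657 + 47) = -39632 + 47*(-610) = -39632 - 28670 = -68302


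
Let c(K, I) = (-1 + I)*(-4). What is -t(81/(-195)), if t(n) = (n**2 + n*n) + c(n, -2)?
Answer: -52158/4225 ≈ -12.345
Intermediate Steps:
c(K, I) = 4 - 4*I
t(n) = 12 + 2*n**2 (t(n) = (n**2 + n*n) + (4 - 4*(-2)) = (n**2 + n**2) + (4 + 8) = 2*n**2 + 12 = 12 + 2*n**2)
-t(81/(-195)) = -(12 + 2*(81/(-195))**2) = -(12 + 2*(81*(-1/195))**2) = -(12 + 2*(-27/65)**2) = -(12 + 2*(729/4225)) = -(12 + 1458/4225) = -1*52158/4225 = -52158/4225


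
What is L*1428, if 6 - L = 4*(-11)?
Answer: 71400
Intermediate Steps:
L = 50 (L = 6 - 4*(-11) = 6 - 1*(-44) = 6 + 44 = 50)
L*1428 = 50*1428 = 71400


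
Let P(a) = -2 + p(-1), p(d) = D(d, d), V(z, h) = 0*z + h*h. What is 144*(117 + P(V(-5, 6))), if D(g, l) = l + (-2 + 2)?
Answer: 16416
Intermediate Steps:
V(z, h) = h² (V(z, h) = 0 + h² = h²)
D(g, l) = l (D(g, l) = l + 0 = l)
p(d) = d
P(a) = -3 (P(a) = -2 - 1 = -3)
144*(117 + P(V(-5, 6))) = 144*(117 - 3) = 144*114 = 16416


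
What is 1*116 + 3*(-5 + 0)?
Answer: 101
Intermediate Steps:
1*116 + 3*(-5 + 0) = 116 + 3*(-5) = 116 - 15 = 101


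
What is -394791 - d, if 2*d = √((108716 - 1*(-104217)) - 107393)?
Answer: -394791 - √26385 ≈ -3.9495e+5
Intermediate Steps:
d = √26385 (d = √((108716 - 1*(-104217)) - 107393)/2 = √((108716 + 104217) - 107393)/2 = √(212933 - 107393)/2 = √105540/2 = (2*√26385)/2 = √26385 ≈ 162.43)
-394791 - d = -394791 - √26385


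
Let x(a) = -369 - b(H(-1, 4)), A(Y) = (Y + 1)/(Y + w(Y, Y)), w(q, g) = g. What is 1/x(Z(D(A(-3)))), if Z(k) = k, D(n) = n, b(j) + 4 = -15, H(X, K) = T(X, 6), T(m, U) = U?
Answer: -1/350 ≈ -0.0028571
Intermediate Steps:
H(X, K) = 6
b(j) = -19 (b(j) = -4 - 15 = -19)
A(Y) = (1 + Y)/(2*Y) (A(Y) = (Y + 1)/(Y + Y) = (1 + Y)/((2*Y)) = (1 + Y)*(1/(2*Y)) = (1 + Y)/(2*Y))
x(a) = -350 (x(a) = -369 - 1*(-19) = -369 + 19 = -350)
1/x(Z(D(A(-3)))) = 1/(-350) = -1/350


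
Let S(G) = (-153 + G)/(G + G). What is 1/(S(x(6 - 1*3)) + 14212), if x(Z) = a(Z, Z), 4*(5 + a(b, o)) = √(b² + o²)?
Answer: 3623530/51557469549 - 204*√2/17185823183 ≈ 7.0265e-5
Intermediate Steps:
a(b, o) = -5 + √(b² + o²)/4
x(Z) = -5 + √2*√(Z²)/4 (x(Z) = -5 + √(Z² + Z²)/4 = -5 + √(2*Z²)/4 = -5 + (√2*√(Z²))/4 = -5 + √2*√(Z²)/4)
S(G) = (-153 + G)/(2*G) (S(G) = (-153 + G)/((2*G)) = (-153 + G)*(1/(2*G)) = (-153 + G)/(2*G))
1/(S(x(6 - 1*3)) + 14212) = 1/((-153 + (-5 + √2*√((6 - 1*3)²)/4))/(2*(-5 + √2*√((6 - 1*3)²)/4)) + 14212) = 1/((-153 + (-5 + √2*√((6 - 3)²)/4))/(2*(-5 + √2*√((6 - 3)²)/4)) + 14212) = 1/((-153 + (-5 + √2*√(3²)/4))/(2*(-5 + √2*√(3²)/4)) + 14212) = 1/((-153 + (-5 + √2*√9/4))/(2*(-5 + √2*√9/4)) + 14212) = 1/((-153 + (-5 + (¼)*√2*3))/(2*(-5 + (¼)*√2*3)) + 14212) = 1/((-153 + (-5 + 3*√2/4))/(2*(-5 + 3*√2/4)) + 14212) = 1/((-158 + 3*√2/4)/(2*(-5 + 3*√2/4)) + 14212) = 1/(14212 + (-158 + 3*√2/4)/(2*(-5 + 3*√2/4)))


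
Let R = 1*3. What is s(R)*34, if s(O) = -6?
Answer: -204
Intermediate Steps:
R = 3
s(R)*34 = -6*34 = -204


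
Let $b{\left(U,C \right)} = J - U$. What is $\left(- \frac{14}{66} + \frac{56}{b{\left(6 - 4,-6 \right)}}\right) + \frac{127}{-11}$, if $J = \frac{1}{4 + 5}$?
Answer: $- \frac{23228}{561} \approx -41.405$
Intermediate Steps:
$J = \frac{1}{9} \approx 0.11111$
$b{\left(U,C \right)} = \frac{1}{9} - U$
$\left(- \frac{14}{66} + \frac{56}{b{\left(6 - 4,-6 \right)}}\right) + \frac{127}{-11} = \left(- \frac{14}{66} + \frac{56}{\frac{1}{9} - \left(6 - 4\right)}\right) + \frac{127}{-11} = \left(\left(-14\right) \frac{1}{66} + \frac{56}{\frac{1}{9} - \left(6 - 4\right)}\right) + 127 \left(- \frac{1}{11}\right) = \left(- \frac{7}{33} + \frac{56}{\frac{1}{9} - 2}\right) - \frac{127}{11} = \left(- \frac{7}{33} + \frac{56}{- \frac{17}{9}}\right) - \frac{127}{11} = \left(- \frac{7}{33} + 56 \left(- \frac{9}{17}\right)\right) - \frac{127}{11} = \left(- \frac{7}{33} - \frac{504}{17}\right) - \frac{127}{11} = - \frac{16751}{561} - \frac{127}{11} = - \frac{23228}{561}$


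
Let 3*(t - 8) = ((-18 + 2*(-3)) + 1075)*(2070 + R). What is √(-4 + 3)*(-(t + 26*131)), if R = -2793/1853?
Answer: -1349124731*I/1853 ≈ -7.2808e+5*I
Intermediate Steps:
R = -2793/1853 (R = -2793*1/1853 = -2793/1853 ≈ -1.5073)
t = 1342813413/1853 (t = 8 + (((-18 + 2*(-3)) + 1075)*(2070 - 2793/1853))/3 = 8 + (((-18 - 6) + 1075)*(3832917/1853))/3 = 8 + ((-24 + 1075)*(3832917/1853))/3 = 8 + (1051*(3832917/1853))/3 = 8 + (⅓)*(4028395767/1853) = 8 + 1342798589/1853 = 1342813413/1853 ≈ 7.2467e+5)
√(-4 + 3)*(-(t + 26*131)) = √(-4 + 3)*(-(1342813413/1853 + 26*131)) = √(-1)*(-(1342813413/1853 + 3406)) = I*(-1*1349124731/1853) = I*(-1349124731/1853) = -1349124731*I/1853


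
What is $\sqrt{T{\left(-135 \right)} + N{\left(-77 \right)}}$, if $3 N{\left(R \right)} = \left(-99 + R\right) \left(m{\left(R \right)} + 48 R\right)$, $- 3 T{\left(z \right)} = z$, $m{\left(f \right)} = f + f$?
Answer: $\frac{\sqrt{2033205}}{3} \approx 475.3$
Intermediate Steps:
$m{\left(f \right)} = 2 f$
$T{\left(z \right)} = - \frac{z}{3}$
$N{\left(R \right)} = \frac{50 R \left(-99 + R\right)}{3}$ ($N{\left(R \right)} = \frac{\left(-99 + R\right) \left(2 R + 48 R\right)}{3} = \frac{\left(-99 + R\right) 50 R}{3} = \frac{50 R \left(-99 + R\right)}{3}$)
$\sqrt{T{\left(-135 \right)} + N{\left(-77 \right)}} = \sqrt{\left(- \frac{1}{3}\right) \left(-135\right) + \frac{50}{3} \left(-77\right) \left(-99 - 77\right)} = \sqrt{45 + \frac{50}{3} \left(-77\right) \left(-176\right)} = \sqrt{45 + \frac{677600}{3}} = \sqrt{\frac{677735}{3}} = \frac{\sqrt{2033205}}{3}$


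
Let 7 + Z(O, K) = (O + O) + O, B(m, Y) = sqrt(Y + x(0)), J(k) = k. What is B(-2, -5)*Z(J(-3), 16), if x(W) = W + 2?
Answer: -16*I*sqrt(3) ≈ -27.713*I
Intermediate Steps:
x(W) = 2 + W
B(m, Y) = sqrt(2 + Y) (B(m, Y) = sqrt(Y + (2 + 0)) = sqrt(Y + 2) = sqrt(2 + Y))
Z(O, K) = -7 + 3*O (Z(O, K) = -7 + ((O + O) + O) = -7 + (2*O + O) = -7 + 3*O)
B(-2, -5)*Z(J(-3), 16) = sqrt(2 - 5)*(-7 + 3*(-3)) = sqrt(-3)*(-7 - 9) = (I*sqrt(3))*(-16) = -16*I*sqrt(3)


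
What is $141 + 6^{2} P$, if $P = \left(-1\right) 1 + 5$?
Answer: $285$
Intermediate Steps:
$P = 4$ ($P = -1 + 5 = 4$)
$141 + 6^{2} P = 141 + 6^{2} \cdot 4 = 141 + 36 \cdot 4 = 141 + 144 = 285$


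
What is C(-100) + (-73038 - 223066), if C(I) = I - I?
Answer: -296104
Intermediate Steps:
C(I) = 0
C(-100) + (-73038 - 223066) = 0 + (-73038 - 223066) = 0 - 296104 = -296104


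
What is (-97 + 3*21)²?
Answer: 1156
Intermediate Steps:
(-97 + 3*21)² = (-97 + 63)² = (-34)² = 1156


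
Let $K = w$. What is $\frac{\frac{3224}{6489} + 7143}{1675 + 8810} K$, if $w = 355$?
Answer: $\frac{3291144721}{13607433} \approx 241.86$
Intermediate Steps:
$K = 355$
$\frac{\frac{3224}{6489} + 7143}{1675 + 8810} K = \frac{\frac{3224}{6489} + 7143}{1675 + 8810} \cdot 355 = \frac{3224 \cdot \frac{1}{6489} + 7143}{10485} \cdot 355 = \left(\frac{3224}{6489} + 7143\right) \frac{1}{10485} \cdot 355 = \frac{46354151}{6489} \cdot \frac{1}{10485} \cdot 355 = \frac{46354151}{68037165} \cdot 355 = \frac{3291144721}{13607433}$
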